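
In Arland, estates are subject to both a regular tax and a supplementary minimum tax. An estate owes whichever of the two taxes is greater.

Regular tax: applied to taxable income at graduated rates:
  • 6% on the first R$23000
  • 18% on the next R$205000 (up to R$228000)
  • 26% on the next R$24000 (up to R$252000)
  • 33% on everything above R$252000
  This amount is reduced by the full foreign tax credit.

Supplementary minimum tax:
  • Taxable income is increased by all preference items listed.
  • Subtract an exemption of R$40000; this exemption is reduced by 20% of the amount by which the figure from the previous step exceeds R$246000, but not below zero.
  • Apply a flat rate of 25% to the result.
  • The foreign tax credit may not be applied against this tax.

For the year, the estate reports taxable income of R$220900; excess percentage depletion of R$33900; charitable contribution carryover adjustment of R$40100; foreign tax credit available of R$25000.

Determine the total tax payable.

Supplementary minimum tax:
  Adjusted income: R$220900 + R$33900 + R$40100 = R$294900
  Exemption: R$40000 − 20% × (R$294900 − R$246000) = R$40000 − R$9780 = R$30220
  Base: R$294900 − R$30220 = R$264680
  R$264680 × 25% = R$66170

Regular tax:
  R$23000 × 6% = R$1380
  R$197900 × 18% = R$35622
  → R$37002
  Less foreign tax credit R$25000 → R$12002

R$66170 > R$12002, so the supplementary minimum tax is the binding amount.

R$66170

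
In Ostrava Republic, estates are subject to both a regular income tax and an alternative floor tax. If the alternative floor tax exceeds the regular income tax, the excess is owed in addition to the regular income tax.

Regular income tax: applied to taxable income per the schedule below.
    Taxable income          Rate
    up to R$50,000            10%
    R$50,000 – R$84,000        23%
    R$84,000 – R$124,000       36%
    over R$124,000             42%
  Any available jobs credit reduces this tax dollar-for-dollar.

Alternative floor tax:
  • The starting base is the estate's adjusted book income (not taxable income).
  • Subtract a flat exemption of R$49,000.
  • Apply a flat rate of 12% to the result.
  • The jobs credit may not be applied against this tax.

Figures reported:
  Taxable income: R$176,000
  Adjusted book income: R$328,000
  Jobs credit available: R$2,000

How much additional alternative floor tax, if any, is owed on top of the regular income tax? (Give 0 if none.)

R$0

Alternative floor tax:
  Base (adjusted book income): R$328,000
  Less exemption R$49,000 → base R$279,000
  R$279,000 × 12% = R$33,480

Regular income tax:
  R$50,000 × 10% = R$5,000
  R$34,000 × 23% = R$7,820
  R$40,000 × 36% = R$14,400
  R$52,000 × 42% = R$21,840
  → R$49,060
  Less jobs credit R$2,000 → R$47,060

R$33,480 ≤ R$47,060, so no add-on is due.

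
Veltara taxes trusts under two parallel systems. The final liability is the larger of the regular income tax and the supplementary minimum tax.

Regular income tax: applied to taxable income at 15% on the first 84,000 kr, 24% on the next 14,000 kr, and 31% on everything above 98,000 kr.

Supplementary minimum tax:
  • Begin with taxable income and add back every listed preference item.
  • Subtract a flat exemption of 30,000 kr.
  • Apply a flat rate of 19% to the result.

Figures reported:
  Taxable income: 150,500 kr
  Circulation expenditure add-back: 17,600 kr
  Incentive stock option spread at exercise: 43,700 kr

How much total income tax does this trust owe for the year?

34,542 kr

Supplementary minimum tax:
  Adjusted income: 150,500 kr + 17,600 kr + 43,700 kr = 211,800 kr
  Less exemption 30,000 kr → base 181,800 kr
  181,800 kr × 19% = 34,542 kr

Regular income tax:
  84,000 kr × 15% = 12,600 kr
  14,000 kr × 24% = 3,360 kr
  52,500 kr × 31% = 16,275 kr
  → 32,235 kr

34,542 kr > 32,235 kr, so the supplementary minimum tax is the binding amount.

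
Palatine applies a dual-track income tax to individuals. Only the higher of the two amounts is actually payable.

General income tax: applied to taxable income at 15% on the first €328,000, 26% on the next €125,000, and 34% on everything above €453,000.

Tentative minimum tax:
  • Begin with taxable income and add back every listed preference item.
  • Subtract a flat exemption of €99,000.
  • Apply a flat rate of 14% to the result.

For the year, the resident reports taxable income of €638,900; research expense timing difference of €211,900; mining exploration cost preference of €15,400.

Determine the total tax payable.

Tentative minimum tax:
  Adjusted income: €638,900 + €211,900 + €15,400 = €866,200
  Less exemption €99,000 → base €767,200
  €767,200 × 14% = €107,408

General income tax:
  €328,000 × 15% = €49,200
  €125,000 × 26% = €32,500
  €185,900 × 34% = €63,206
  → €144,906

€144,906 > €107,408, so the general income tax governs.

€144,906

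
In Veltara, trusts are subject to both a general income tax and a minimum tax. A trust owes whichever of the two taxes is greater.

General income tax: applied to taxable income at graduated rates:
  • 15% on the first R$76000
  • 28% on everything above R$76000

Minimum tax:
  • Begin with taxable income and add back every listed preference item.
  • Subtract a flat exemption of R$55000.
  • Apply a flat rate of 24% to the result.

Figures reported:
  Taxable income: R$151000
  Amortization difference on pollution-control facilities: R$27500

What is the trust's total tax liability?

R$32400

Minimum tax:
  Adjusted income: R$151000 + R$27500 = R$178500
  Less exemption R$55000 → base R$123500
  R$123500 × 24% = R$29640

General income tax:
  R$76000 × 15% = R$11400
  R$75000 × 28% = R$21000
  → R$32400

R$32400 > R$29640, so the general income tax governs.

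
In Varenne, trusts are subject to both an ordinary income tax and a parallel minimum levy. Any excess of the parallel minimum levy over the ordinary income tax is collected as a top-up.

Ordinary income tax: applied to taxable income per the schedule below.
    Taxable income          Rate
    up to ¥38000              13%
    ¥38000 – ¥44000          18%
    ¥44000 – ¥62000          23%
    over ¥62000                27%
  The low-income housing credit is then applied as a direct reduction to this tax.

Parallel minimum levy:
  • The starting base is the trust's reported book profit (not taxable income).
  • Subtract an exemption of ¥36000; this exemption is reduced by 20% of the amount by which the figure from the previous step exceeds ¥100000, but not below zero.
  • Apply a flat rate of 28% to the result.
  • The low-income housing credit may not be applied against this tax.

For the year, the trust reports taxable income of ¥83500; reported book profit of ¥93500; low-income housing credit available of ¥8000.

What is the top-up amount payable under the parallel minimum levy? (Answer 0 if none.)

¥8135

Ordinary income tax:
  ¥38000 × 13% = ¥4940
  ¥6000 × 18% = ¥1080
  ¥18000 × 23% = ¥4140
  ¥21500 × 27% = ¥5805
  → ¥15965
  Less low-income housing credit ¥8000 → ¥7965

Parallel minimum levy:
  Base (reported book profit): ¥93500
  Exemption: ¥93500 ≤ ¥100000, so full ¥36000 applies
  Base: ¥93500 − ¥36000 = ¥57500
  ¥57500 × 28% = ¥16100

Excess of parallel minimum levy over ordinary income tax: ¥16100 − ¥7965 = ¥8135.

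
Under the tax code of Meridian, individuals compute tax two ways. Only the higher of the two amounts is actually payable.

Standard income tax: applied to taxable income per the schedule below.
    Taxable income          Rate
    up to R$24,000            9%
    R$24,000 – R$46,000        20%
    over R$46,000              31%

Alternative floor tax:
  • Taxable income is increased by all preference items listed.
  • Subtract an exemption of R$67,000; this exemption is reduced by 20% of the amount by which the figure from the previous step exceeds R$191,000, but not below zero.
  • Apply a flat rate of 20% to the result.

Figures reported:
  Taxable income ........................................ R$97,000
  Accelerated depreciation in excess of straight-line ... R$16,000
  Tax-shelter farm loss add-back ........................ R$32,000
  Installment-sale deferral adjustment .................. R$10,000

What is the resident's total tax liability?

R$22,370

Alternative floor tax:
  Adjusted income: R$97,000 + R$16,000 + R$32,000 + R$10,000 = R$155,000
  Exemption: R$155,000 ≤ R$191,000, so full R$67,000 applies
  Base: R$155,000 − R$67,000 = R$88,000
  R$88,000 × 20% = R$17,600

Standard income tax:
  R$24,000 × 9% = R$2,160
  R$22,000 × 20% = R$4,400
  R$51,000 × 31% = R$15,810
  → R$22,370

R$22,370 > R$17,600, so the standard income tax governs.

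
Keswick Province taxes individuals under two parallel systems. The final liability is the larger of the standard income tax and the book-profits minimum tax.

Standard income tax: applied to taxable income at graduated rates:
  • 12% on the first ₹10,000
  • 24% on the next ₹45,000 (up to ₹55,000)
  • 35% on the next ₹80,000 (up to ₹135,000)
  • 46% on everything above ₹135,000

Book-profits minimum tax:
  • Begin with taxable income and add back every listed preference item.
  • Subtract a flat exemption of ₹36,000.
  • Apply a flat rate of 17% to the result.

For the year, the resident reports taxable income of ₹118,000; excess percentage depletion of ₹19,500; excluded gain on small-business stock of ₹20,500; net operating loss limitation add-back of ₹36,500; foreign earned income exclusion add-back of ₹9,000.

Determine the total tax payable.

Standard income tax:
  ₹10,000 × 12% = ₹1,200
  ₹45,000 × 24% = ₹10,800
  ₹63,000 × 35% = ₹22,050
  → ₹34,050

Book-profits minimum tax:
  Adjusted income: ₹118,000 + ₹19,500 + ₹20,500 + ₹36,500 + ₹9,000 = ₹203,500
  Less exemption ₹36,000 → base ₹167,500
  ₹167,500 × 17% = ₹28,475

₹34,050 > ₹28,475, so the standard income tax governs.

₹34,050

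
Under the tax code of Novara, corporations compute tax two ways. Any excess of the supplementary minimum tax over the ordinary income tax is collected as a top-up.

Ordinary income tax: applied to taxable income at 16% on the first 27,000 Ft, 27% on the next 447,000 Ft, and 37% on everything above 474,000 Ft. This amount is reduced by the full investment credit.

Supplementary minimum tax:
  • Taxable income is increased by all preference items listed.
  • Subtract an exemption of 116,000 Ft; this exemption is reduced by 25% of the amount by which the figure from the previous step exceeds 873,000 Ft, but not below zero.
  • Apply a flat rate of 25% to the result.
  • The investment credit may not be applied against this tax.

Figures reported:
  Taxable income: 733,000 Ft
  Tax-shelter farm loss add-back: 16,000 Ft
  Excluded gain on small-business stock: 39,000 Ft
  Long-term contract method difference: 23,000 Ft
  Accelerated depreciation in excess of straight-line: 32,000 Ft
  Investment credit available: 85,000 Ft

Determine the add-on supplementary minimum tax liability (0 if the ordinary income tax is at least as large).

Supplementary minimum tax:
  Adjusted income: 733,000 Ft + 16,000 Ft + 39,000 Ft + 23,000 Ft + 32,000 Ft = 843,000 Ft
  Exemption: 843,000 Ft ≤ 873,000 Ft, so full 116,000 Ft applies
  Base: 843,000 Ft − 116,000 Ft = 727,000 Ft
  727,000 Ft × 25% = 181,750 Ft

Ordinary income tax:
  27,000 Ft × 16% = 4,320 Ft
  447,000 Ft × 27% = 120,690 Ft
  259,000 Ft × 37% = 95,830 Ft
  → 220,840 Ft
  Less investment credit 85,000 Ft → 135,840 Ft

Excess of supplementary minimum tax over ordinary income tax: 181,750 Ft − 135,840 Ft = 45,910 Ft.

45,910 Ft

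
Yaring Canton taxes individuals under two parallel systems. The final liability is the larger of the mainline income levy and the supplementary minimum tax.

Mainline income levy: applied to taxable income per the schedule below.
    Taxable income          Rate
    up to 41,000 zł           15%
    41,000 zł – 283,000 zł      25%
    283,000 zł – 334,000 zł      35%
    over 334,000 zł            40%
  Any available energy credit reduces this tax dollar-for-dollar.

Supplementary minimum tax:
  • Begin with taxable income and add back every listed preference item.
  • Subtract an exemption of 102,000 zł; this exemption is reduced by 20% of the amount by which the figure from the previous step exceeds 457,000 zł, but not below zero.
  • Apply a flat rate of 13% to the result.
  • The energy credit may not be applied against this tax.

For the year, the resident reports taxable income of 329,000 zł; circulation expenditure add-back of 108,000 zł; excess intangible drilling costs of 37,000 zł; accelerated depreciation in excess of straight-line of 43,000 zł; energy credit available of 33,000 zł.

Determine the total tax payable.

55,510 zł

Mainline income levy:
  41,000 zł × 15% = 6,150 zł
  242,000 zł × 25% = 60,500 zł
  46,000 zł × 35% = 16,100 zł
  → 82,750 zł
  Less energy credit 33,000 zł → 49,750 zł

Supplementary minimum tax:
  Adjusted income: 329,000 zł + 108,000 zł + 37,000 zł + 43,000 zł = 517,000 zł
  Exemption: 102,000 zł − 20% × (517,000 zł − 457,000 zł) = 102,000 zł − 12,000 zł = 90,000 zł
  Base: 517,000 zł − 90,000 zł = 427,000 zł
  427,000 zł × 13% = 55,510 zł

55,510 zł > 49,750 zł, so the supplementary minimum tax is the binding amount.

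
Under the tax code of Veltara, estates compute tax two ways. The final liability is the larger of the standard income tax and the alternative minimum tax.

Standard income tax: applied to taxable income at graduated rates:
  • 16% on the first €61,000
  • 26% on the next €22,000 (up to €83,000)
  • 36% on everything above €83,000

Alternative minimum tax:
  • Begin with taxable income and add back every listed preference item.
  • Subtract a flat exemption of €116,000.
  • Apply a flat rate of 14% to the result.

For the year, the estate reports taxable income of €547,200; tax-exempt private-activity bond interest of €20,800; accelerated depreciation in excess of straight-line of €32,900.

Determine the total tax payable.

Alternative minimum tax:
  Adjusted income: €547,200 + €20,800 + €32,900 = €600,900
  Less exemption €116,000 → base €484,900
  €484,900 × 14% = €67,886

Standard income tax:
  €61,000 × 16% = €9,760
  €22,000 × 26% = €5,720
  €464,200 × 36% = €167,112
  → €182,592

€182,592 > €67,886, so the standard income tax governs.

€182,592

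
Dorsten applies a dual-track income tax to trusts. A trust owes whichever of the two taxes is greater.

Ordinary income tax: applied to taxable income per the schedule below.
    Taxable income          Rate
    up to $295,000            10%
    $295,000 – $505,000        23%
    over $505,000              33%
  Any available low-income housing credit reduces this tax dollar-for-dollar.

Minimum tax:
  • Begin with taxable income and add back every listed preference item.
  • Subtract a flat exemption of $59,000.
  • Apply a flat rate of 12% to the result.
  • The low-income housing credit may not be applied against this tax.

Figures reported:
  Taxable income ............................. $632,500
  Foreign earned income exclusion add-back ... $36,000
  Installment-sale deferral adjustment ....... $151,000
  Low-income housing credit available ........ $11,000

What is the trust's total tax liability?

Ordinary income tax:
  $295,000 × 10% = $29,500
  $210,000 × 23% = $48,300
  $127,500 × 33% = $42,075
  → $119,875
  Less low-income housing credit $11,000 → $108,875

Minimum tax:
  Adjusted income: $632,500 + $36,000 + $151,000 = $819,500
  Less exemption $59,000 → base $760,500
  $760,500 × 12% = $91,260

$108,875 > $91,260, so the ordinary income tax governs.

$108,875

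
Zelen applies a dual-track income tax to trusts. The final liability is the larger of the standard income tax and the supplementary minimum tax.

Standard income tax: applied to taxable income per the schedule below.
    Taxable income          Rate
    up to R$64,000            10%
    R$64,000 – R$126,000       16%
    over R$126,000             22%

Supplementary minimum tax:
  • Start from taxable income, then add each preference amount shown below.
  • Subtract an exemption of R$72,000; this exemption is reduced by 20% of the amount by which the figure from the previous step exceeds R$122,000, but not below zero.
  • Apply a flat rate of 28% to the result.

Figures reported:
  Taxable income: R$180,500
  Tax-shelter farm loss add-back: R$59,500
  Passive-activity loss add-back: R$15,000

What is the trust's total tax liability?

R$58,688

Supplementary minimum tax:
  Adjusted income: R$180,500 + R$59,500 + R$15,000 = R$255,000
  Exemption: R$72,000 − 20% × (R$255,000 − R$122,000) = R$72,000 − R$26,600 = R$45,400
  Base: R$255,000 − R$45,400 = R$209,600
  R$209,600 × 28% = R$58,688

Standard income tax:
  R$64,000 × 10% = R$6,400
  R$62,000 × 16% = R$9,920
  R$54,500 × 22% = R$11,990
  → R$28,310

R$58,688 > R$28,310, so the supplementary minimum tax is the binding amount.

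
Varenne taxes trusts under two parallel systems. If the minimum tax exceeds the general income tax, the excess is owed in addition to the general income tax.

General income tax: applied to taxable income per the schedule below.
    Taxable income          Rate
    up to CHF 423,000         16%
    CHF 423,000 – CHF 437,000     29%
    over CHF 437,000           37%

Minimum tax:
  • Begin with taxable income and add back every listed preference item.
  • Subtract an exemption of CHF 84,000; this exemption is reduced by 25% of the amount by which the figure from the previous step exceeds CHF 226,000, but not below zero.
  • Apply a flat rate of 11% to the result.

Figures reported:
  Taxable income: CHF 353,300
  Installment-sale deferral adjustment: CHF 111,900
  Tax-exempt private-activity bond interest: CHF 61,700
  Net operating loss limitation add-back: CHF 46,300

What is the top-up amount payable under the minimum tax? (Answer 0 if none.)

General income tax:
  CHF 353,300 × 16% = CHF 56,528

Minimum tax:
  Adjusted income: CHF 353,300 + CHF 111,900 + CHF 61,700 + CHF 46,300 = CHF 573,200
  Exemption: 25% × (CHF 573,200 − CHF 226,000) = CHF 86,800 ≥ CHF 84,000, so the exemption is fully phased out
  Base: CHF 573,200 − CHF 0 = CHF 573,200
  CHF 573,200 × 11% = CHF 63,052

Excess of minimum tax over general income tax: CHF 63,052 − CHF 56,528 = CHF 6,524.

CHF 6,524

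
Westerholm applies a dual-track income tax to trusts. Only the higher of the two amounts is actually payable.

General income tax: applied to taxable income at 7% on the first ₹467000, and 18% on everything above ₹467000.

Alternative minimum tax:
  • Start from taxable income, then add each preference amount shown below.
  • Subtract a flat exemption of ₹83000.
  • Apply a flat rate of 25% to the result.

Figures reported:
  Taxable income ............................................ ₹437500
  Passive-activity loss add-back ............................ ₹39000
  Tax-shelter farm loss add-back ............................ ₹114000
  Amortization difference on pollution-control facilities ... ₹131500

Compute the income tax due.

Alternative minimum tax:
  Adjusted income: ₹437500 + ₹39000 + ₹114000 + ₹131500 = ₹722000
  Less exemption ₹83000 → base ₹639000
  ₹639000 × 25% = ₹159750

General income tax:
  ₹437500 × 7% = ₹30625

₹159750 > ₹30625, so the alternative minimum tax is the binding amount.

₹159750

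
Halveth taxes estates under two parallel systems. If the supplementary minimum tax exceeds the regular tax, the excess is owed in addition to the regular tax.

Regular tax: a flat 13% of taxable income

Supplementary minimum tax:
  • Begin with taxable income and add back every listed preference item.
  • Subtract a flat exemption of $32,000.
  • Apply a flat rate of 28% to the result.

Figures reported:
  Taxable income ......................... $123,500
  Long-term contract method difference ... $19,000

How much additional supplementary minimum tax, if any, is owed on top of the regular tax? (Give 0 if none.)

Supplementary minimum tax:
  Adjusted income: $123,500 + $19,000 = $142,500
  Less exemption $32,000 → base $110,500
  $110,500 × 28% = $30,940

Regular tax:
  $123,500 × 13% = $16,055

Excess of supplementary minimum tax over regular tax: $30,940 − $16,055 = $14,885.

$14,885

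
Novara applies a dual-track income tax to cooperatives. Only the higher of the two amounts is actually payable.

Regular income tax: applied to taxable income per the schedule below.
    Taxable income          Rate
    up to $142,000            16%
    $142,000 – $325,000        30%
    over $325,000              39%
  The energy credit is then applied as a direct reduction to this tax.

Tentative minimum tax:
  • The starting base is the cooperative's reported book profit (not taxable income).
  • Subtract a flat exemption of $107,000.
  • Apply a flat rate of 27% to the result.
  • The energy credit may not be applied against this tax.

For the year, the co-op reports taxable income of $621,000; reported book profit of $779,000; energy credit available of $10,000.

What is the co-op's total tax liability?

$183,060

Tentative minimum tax:
  Base (reported book profit): $779,000
  Less exemption $107,000 → base $672,000
  $672,000 × 27% = $181,440

Regular income tax:
  $142,000 × 16% = $22,720
  $183,000 × 30% = $54,900
  $296,000 × 39% = $115,440
  → $193,060
  Less energy credit $10,000 → $183,060

$183,060 > $181,440, so the regular income tax governs.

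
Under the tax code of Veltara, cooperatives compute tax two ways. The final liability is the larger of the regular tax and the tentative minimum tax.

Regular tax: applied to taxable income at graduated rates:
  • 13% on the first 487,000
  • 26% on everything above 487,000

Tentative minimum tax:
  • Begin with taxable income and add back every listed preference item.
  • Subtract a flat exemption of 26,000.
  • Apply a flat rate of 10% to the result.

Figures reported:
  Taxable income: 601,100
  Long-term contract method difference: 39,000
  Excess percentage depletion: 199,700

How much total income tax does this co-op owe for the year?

Regular tax:
  487,000 × 13% = 63,310
  114,100 × 26% = 29,666
  → 92,976

Tentative minimum tax:
  Adjusted income: 601,100 + 39,000 + 199,700 = 839,800
  Less exemption 26,000 → base 813,800
  813,800 × 10% = 81,380

92,976 > 81,380, so the regular tax governs.

92,976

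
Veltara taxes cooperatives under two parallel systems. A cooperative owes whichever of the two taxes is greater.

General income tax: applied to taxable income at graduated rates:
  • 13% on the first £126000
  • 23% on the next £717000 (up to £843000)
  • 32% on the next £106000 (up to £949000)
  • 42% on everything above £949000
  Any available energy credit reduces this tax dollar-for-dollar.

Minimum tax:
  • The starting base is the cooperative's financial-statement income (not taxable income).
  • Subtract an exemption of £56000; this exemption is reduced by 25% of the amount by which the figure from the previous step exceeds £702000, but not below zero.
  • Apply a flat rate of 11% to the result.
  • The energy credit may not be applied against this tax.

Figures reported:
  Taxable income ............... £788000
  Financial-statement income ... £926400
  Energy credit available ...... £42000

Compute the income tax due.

£126640

General income tax:
  £126000 × 13% = £16380
  £662000 × 23% = £152260
  → £168640
  Less energy credit £42000 → £126640

Minimum tax:
  Base (financial-statement income): £926400
  Exemption: 25% × (£926400 − £702000) = £56100 ≥ £56000, so the exemption is fully phased out
  Base: £926400 − £0 = £926400
  £926400 × 11% = £101904

£126640 > £101904, so the general income tax governs.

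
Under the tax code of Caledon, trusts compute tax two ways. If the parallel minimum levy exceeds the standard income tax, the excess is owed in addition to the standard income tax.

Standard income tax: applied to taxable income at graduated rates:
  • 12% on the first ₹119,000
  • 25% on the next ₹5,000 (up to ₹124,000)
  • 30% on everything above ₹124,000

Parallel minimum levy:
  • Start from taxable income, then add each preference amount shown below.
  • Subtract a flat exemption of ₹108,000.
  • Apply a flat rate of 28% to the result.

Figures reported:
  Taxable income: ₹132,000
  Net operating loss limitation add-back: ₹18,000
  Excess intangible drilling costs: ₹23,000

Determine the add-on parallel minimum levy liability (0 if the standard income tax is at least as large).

₹270

Standard income tax:
  ₹119,000 × 12% = ₹14,280
  ₹5,000 × 25% = ₹1,250
  ₹8,000 × 30% = ₹2,400
  → ₹17,930

Parallel minimum levy:
  Adjusted income: ₹132,000 + ₹18,000 + ₹23,000 = ₹173,000
  Less exemption ₹108,000 → base ₹65,000
  ₹65,000 × 28% = ₹18,200

Excess of parallel minimum levy over standard income tax: ₹18,200 − ₹17,930 = ₹270.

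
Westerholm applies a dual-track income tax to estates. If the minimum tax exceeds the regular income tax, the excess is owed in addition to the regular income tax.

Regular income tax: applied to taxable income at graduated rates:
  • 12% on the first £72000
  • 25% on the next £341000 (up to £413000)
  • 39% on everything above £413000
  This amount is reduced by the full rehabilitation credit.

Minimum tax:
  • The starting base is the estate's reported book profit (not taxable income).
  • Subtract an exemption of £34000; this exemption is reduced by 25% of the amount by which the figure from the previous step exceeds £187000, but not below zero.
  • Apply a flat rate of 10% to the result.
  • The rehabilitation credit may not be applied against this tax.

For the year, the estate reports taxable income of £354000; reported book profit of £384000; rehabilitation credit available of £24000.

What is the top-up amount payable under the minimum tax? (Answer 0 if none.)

Minimum tax:
  Base (reported book profit): £384000
  Exemption: 25% × (£384000 − £187000) = £49250 ≥ £34000, so the exemption is fully phased out
  Base: £384000 − £0 = £384000
  £384000 × 10% = £38400

Regular income tax:
  £72000 × 12% = £8640
  £282000 × 25% = £70500
  → £79140
  Less rehabilitation credit £24000 → £55140

£38400 ≤ £55140, so no add-on is due.

£0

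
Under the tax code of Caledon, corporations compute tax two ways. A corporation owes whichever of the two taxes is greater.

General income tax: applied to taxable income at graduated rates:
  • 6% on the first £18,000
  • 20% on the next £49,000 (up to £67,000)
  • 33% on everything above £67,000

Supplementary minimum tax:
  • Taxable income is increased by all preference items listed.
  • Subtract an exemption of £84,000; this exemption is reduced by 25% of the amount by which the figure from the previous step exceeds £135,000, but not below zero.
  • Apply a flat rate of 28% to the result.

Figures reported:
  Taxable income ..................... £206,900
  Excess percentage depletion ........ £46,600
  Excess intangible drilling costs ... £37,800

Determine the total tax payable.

Supplementary minimum tax:
  Adjusted income: £206,900 + £46,600 + £37,800 = £291,300
  Exemption: £84,000 − 25% × (£291,300 − £135,000) = £84,000 − £39,075 = £44,925
  Base: £291,300 − £44,925 = £246,375
  £246,375 × 28% = £68,985

General income tax:
  £18,000 × 6% = £1,080
  £49,000 × 20% = £9,800
  £139,900 × 33% = £46,167
  → £57,047

£68,985 > £57,047, so the supplementary minimum tax is the binding amount.

£68,985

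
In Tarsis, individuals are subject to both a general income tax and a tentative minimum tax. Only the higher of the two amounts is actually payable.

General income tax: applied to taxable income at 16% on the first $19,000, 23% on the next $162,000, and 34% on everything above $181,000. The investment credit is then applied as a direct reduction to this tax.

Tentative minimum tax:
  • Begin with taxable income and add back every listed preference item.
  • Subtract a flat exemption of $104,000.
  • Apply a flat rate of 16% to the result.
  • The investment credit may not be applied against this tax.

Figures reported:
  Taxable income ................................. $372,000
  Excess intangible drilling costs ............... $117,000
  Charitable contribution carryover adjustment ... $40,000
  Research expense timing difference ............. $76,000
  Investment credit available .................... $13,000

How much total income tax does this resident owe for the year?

$92,240

Tentative minimum tax:
  Adjusted income: $372,000 + $117,000 + $40,000 + $76,000 = $605,000
  Less exemption $104,000 → base $501,000
  $501,000 × 16% = $80,160

General income tax:
  $19,000 × 16% = $3,040
  $162,000 × 23% = $37,260
  $191,000 × 34% = $64,940
  → $105,240
  Less investment credit $13,000 → $92,240

$92,240 > $80,160, so the general income tax governs.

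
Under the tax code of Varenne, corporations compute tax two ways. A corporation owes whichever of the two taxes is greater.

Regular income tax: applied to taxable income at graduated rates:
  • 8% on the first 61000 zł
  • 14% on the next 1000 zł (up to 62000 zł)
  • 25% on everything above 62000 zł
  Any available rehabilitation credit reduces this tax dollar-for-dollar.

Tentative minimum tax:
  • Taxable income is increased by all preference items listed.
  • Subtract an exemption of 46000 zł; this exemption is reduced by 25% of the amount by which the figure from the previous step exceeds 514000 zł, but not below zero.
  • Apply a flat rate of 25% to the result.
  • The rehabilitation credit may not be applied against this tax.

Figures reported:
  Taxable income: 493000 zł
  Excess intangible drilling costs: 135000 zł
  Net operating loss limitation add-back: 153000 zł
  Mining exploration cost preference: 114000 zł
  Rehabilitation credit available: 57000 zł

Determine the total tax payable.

Regular income tax:
  61000 zł × 8% = 4880 zł
  1000 zł × 14% = 140 zł
  431000 zł × 25% = 107750 zł
  → 112770 zł
  Less rehabilitation credit 57000 zł → 55770 zł

Tentative minimum tax:
  Adjusted income: 493000 zł + 135000 zł + 153000 zł + 114000 zł = 895000 zł
  Exemption: 25% × (895000 zł − 514000 zł) = 95250 zł ≥ 46000 zł, so the exemption is fully phased out
  Base: 895000 zł − 0 zł = 895000 zł
  895000 zł × 25% = 223750 zł

223750 zł > 55770 zł, so the tentative minimum tax is the binding amount.

223750 zł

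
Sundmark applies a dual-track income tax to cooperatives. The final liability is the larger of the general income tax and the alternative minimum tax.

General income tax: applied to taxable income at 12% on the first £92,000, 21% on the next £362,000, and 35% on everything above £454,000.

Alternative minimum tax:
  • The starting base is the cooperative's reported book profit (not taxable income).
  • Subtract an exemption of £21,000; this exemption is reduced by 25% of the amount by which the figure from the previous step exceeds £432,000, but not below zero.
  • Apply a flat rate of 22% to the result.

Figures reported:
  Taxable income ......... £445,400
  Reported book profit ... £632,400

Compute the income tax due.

£139,128

Alternative minimum tax:
  Base (reported book profit): £632,400
  Exemption: 25% × (£632,400 − £432,000) = £50,100 ≥ £21,000, so the exemption is fully phased out
  Base: £632,400 − £0 = £632,400
  £632,400 × 22% = £139,128

General income tax:
  £92,000 × 12% = £11,040
  £353,400 × 21% = £74,214
  → £85,254

£139,128 > £85,254, so the alternative minimum tax is the binding amount.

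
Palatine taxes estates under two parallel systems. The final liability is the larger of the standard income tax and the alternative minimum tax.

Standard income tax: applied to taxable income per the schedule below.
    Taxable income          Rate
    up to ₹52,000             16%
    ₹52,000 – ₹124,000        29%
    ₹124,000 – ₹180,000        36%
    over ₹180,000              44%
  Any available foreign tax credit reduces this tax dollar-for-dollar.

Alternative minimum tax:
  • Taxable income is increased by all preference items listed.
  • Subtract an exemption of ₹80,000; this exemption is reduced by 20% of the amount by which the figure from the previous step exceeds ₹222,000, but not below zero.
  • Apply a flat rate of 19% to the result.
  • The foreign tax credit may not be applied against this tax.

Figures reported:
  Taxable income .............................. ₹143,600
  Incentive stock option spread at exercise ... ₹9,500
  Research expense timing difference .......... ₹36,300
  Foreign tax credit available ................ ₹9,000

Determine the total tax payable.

Standard income tax:
  ₹52,000 × 16% = ₹8,320
  ₹72,000 × 29% = ₹20,880
  ₹19,600 × 36% = ₹7,056
  → ₹36,256
  Less foreign tax credit ₹9,000 → ₹27,256

Alternative minimum tax:
  Adjusted income: ₹143,600 + ₹9,500 + ₹36,300 = ₹189,400
  Exemption: ₹189,400 ≤ ₹222,000, so full ₹80,000 applies
  Base: ₹189,400 − ₹80,000 = ₹109,400
  ₹109,400 × 19% = ₹20,786

₹27,256 > ₹20,786, so the standard income tax governs.

₹27,256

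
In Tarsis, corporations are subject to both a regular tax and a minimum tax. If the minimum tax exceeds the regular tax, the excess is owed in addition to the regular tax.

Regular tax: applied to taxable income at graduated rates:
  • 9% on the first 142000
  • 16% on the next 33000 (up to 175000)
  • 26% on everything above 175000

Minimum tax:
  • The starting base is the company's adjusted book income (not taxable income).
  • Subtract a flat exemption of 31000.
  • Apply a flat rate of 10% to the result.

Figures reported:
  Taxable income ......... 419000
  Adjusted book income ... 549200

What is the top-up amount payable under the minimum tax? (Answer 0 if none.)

0

Regular tax:
  142000 × 9% = 12780
  33000 × 16% = 5280
  244000 × 26% = 63440
  → 81500

Minimum tax:
  Base (adjusted book income): 549200
  Less exemption 31000 → base 518200
  518200 × 10% = 51820

51820 ≤ 81500, so no add-on is due.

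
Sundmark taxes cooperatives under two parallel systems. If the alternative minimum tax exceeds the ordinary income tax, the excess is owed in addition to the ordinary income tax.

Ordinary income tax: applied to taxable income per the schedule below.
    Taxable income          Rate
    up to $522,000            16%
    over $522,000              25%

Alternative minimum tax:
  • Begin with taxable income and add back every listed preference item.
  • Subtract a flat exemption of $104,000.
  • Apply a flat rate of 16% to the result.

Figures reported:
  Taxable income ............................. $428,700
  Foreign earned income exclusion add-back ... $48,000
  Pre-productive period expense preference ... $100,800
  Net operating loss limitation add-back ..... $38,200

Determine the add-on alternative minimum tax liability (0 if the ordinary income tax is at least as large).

Alternative minimum tax:
  Adjusted income: $428,700 + $48,000 + $100,800 + $38,200 = $615,700
  Less exemption $104,000 → base $511,700
  $511,700 × 16% = $81,872

Ordinary income tax:
  $428,700 × 16% = $68,592

Excess of alternative minimum tax over ordinary income tax: $81,872 − $68,592 = $13,280.

$13,280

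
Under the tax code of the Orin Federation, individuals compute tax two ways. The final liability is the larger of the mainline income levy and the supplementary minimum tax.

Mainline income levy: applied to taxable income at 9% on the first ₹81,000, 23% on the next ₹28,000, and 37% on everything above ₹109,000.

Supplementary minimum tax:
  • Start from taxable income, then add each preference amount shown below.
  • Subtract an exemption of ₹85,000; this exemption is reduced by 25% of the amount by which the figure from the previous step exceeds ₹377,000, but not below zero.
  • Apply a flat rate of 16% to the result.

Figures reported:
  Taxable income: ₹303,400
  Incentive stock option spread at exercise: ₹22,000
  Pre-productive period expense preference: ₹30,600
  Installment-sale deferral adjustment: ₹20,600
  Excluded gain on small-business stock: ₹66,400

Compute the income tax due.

Supplementary minimum tax:
  Adjusted income: ₹303,400 + ₹22,000 + ₹30,600 + ₹20,600 + ₹66,400 = ₹443,000
  Exemption: ₹85,000 − 25% × (₹443,000 − ₹377,000) = ₹85,000 − ₹16,500 = ₹68,500
  Base: ₹443,000 − ₹68,500 = ₹374,500
  ₹374,500 × 16% = ₹59,920

Mainline income levy:
  ₹81,000 × 9% = ₹7,290
  ₹28,000 × 23% = ₹6,440
  ₹194,400 × 37% = ₹71,928
  → ₹85,658

₹85,658 > ₹59,920, so the mainline income levy governs.

₹85,658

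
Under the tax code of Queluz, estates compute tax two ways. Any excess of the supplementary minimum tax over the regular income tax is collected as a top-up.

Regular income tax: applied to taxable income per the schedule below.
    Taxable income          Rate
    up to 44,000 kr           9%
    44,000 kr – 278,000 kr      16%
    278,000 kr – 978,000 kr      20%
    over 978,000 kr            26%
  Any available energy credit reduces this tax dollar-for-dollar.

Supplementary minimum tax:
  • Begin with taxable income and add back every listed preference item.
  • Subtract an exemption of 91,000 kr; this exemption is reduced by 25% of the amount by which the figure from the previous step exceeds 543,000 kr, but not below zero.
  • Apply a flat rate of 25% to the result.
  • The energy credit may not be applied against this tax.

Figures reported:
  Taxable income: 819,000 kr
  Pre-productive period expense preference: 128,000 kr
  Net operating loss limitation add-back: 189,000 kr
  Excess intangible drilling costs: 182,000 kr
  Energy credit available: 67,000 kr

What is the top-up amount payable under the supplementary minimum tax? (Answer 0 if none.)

Supplementary minimum tax:
  Adjusted income: 819,000 kr + 128,000 kr + 189,000 kr + 182,000 kr = 1,318,000 kr
  Exemption: 25% × (1,318,000 kr − 543,000 kr) = 193,750 kr ≥ 91,000 kr, so the exemption is fully phased out
  Base: 1,318,000 kr − 0 kr = 1,318,000 kr
  1,318,000 kr × 25% = 329,500 kr

Regular income tax:
  44,000 kr × 9% = 3,960 kr
  234,000 kr × 16% = 37,440 kr
  541,000 kr × 20% = 108,200 kr
  → 149,600 kr
  Less energy credit 67,000 kr → 82,600 kr

Excess of supplementary minimum tax over regular income tax: 329,500 kr − 82,600 kr = 246,900 kr.

246,900 kr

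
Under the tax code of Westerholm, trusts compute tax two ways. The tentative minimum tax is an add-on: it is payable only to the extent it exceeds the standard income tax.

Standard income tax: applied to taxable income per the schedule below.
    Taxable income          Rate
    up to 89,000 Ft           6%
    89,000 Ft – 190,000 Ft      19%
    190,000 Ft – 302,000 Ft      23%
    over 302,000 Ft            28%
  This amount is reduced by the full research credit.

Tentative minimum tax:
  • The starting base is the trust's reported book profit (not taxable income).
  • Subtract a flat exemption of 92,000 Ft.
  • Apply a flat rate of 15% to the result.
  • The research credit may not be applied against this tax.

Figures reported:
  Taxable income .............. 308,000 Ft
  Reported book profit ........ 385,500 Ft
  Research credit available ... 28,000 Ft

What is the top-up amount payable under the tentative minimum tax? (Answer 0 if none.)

20,055 Ft

Tentative minimum tax:
  Base (reported book profit): 385,500 Ft
  Less exemption 92,000 Ft → base 293,500 Ft
  293,500 Ft × 15% = 44,025 Ft

Standard income tax:
  89,000 Ft × 6% = 5,340 Ft
  101,000 Ft × 19% = 19,190 Ft
  112,000 Ft × 23% = 25,760 Ft
  6,000 Ft × 28% = 1,680 Ft
  → 51,970 Ft
  Less research credit 28,000 Ft → 23,970 Ft

Excess of tentative minimum tax over standard income tax: 44,025 Ft − 23,970 Ft = 20,055 Ft.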